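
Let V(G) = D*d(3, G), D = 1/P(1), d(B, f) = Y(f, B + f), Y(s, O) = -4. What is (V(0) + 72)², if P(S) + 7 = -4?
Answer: 633616/121 ≈ 5236.5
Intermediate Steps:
P(S) = -11 (P(S) = -7 - 4 = -11)
d(B, f) = -4
D = -1/11 (D = 1/(-11) = -1/11 ≈ -0.090909)
V(G) = 4/11 (V(G) = -1/11*(-4) = 4/11)
(V(0) + 72)² = (4/11 + 72)² = (796/11)² = 633616/121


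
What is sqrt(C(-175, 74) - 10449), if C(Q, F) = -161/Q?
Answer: I*sqrt(261202)/5 ≈ 102.22*I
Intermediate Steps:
sqrt(C(-175, 74) - 10449) = sqrt(-161/(-175) - 10449) = sqrt(-161*(-1/175) - 10449) = sqrt(23/25 - 10449) = sqrt(-261202/25) = I*sqrt(261202)/5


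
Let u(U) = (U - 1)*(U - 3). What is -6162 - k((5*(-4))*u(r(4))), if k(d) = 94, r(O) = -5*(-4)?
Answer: -6256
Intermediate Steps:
r(O) = 20
u(U) = (-1 + U)*(-3 + U)
-6162 - k((5*(-4))*u(r(4))) = -6162 - 1*94 = -6162 - 94 = -6256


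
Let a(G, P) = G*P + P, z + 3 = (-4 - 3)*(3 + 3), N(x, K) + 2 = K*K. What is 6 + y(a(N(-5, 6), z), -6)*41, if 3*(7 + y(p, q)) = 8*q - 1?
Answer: -2852/3 ≈ -950.67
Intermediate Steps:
N(x, K) = -2 + K**2 (N(x, K) = -2 + K*K = -2 + K**2)
z = -45 (z = -3 + (-4 - 3)*(3 + 3) = -3 - 7*6 = -3 - 42 = -45)
a(G, P) = P + G*P
y(p, q) = -22/3 + 8*q/3 (y(p, q) = -7 + (8*q - 1)/3 = -7 + (-1 + 8*q)/3 = -7 + (-1/3 + 8*q/3) = -22/3 + 8*q/3)
6 + y(a(N(-5, 6), z), -6)*41 = 6 + (-22/3 + (8/3)*(-6))*41 = 6 + (-22/3 - 16)*41 = 6 - 70/3*41 = 6 - 2870/3 = -2852/3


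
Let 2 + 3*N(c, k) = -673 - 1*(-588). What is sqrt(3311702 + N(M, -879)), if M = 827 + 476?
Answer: sqrt(3311673) ≈ 1819.8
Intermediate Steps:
M = 1303
N(c, k) = -29 (N(c, k) = -2/3 + (-673 - 1*(-588))/3 = -2/3 + (-673 + 588)/3 = -2/3 + (1/3)*(-85) = -2/3 - 85/3 = -29)
sqrt(3311702 + N(M, -879)) = sqrt(3311702 - 29) = sqrt(3311673)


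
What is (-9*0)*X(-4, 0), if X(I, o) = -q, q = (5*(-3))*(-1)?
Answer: 0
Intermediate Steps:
q = 15 (q = -15*(-1) = 15)
X(I, o) = -15 (X(I, o) = -1*15 = -15)
(-9*0)*X(-4, 0) = -9*0*(-15) = 0*(-15) = 0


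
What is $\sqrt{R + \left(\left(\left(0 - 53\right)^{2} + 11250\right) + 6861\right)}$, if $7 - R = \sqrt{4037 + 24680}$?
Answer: $\sqrt{20927 - 47 \sqrt{13}} \approx 144.07$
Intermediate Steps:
$R = 7 - 47 \sqrt{13}$ ($R = 7 - \sqrt{4037 + 24680} = 7 - \sqrt{28717} = 7 - 47 \sqrt{13} \approx -162.46$)
$\sqrt{R + \left(\left(\left(0 - 53\right)^{2} + 11250\right) + 6861\right)} = \sqrt{\left(7 - 47 \sqrt{13}\right) + \left(\left(\left(0 - 53\right)^{2} + 11250\right) + 6861\right)} = \sqrt{\left(7 - 47 \sqrt{13}\right) + \left(\left(\left(-53\right)^{2} + 11250\right) + 6861\right)} = \sqrt{\left(7 - 47 \sqrt{13}\right) + \left(\left(2809 + 11250\right) + 6861\right)} = \sqrt{\left(7 - 47 \sqrt{13}\right) + \left(14059 + 6861\right)} = \sqrt{\left(7 - 47 \sqrt{13}\right) + 20920} = \sqrt{20927 - 47 \sqrt{13}}$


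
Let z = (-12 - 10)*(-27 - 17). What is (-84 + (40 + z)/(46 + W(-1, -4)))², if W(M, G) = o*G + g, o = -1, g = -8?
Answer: 3600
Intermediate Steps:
W(M, G) = -8 - G (W(M, G) = -G - 8 = -8 - G)
z = 968 (z = -22*(-44) = 968)
(-84 + (40 + z)/(46 + W(-1, -4)))² = (-84 + (40 + 968)/(46 + (-8 - 1*(-4))))² = (-84 + 1008/(46 + (-8 + 4)))² = (-84 + 1008/(46 - 4))² = (-84 + 1008/42)² = (-84 + 1008*(1/42))² = (-84 + 24)² = (-60)² = 3600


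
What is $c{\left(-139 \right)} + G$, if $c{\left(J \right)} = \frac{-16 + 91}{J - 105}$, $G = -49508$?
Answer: $- \frac{12080027}{244} \approx -49508.0$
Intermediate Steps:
$c{\left(J \right)} = \frac{75}{-105 + J}$
$c{\left(-139 \right)} + G = \frac{75}{-105 - 139} - 49508 = \frac{75}{-244} - 49508 = 75 \left(- \frac{1}{244}\right) - 49508 = - \frac{75}{244} - 49508 = - \frac{12080027}{244}$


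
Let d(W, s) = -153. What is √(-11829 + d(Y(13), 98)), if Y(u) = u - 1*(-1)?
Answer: I*√11982 ≈ 109.46*I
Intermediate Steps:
Y(u) = 1 + u (Y(u) = u + 1 = 1 + u)
√(-11829 + d(Y(13), 98)) = √(-11829 - 153) = √(-11982) = I*√11982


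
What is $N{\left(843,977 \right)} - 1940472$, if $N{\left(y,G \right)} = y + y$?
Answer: $-1938786$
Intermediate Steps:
$N{\left(y,G \right)} = 2 y$
$N{\left(843,977 \right)} - 1940472 = 2 \cdot 843 - 1940472 = 1686 - 1940472 = -1938786$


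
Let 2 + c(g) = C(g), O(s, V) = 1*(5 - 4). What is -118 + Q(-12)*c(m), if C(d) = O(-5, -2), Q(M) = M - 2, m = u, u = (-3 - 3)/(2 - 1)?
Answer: -104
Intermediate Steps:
u = -6 (u = -6/1 = -6*1 = -6)
m = -6
Q(M) = -2 + M
O(s, V) = 1 (O(s, V) = 1*1 = 1)
C(d) = 1
c(g) = -1 (c(g) = -2 + 1 = -1)
-118 + Q(-12)*c(m) = -118 + (-2 - 12)*(-1) = -118 - 14*(-1) = -118 + 14 = -104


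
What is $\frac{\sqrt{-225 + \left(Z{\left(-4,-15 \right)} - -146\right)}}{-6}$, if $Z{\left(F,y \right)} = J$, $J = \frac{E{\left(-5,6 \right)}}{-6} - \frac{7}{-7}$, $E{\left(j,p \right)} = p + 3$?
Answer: $- \frac{i \sqrt{318}}{12} \approx - 1.486 i$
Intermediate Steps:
$E{\left(j,p \right)} = 3 + p$
$J = - \frac{1}{2}$ ($J = \frac{3 + 6}{-6} - \frac{7}{-7} = 9 \left(- \frac{1}{6}\right) - -1 = - \frac{3}{2} + 1 = - \frac{1}{2} \approx -0.5$)
$Z{\left(F,y \right)} = - \frac{1}{2}$
$\frac{\sqrt{-225 + \left(Z{\left(-4,-15 \right)} - -146\right)}}{-6} = \frac{\sqrt{-225 - - \frac{291}{2}}}{-6} = \sqrt{-225 + \left(- \frac{1}{2} + 146\right)} \left(- \frac{1}{6}\right) = \sqrt{-225 + \frac{291}{2}} \left(- \frac{1}{6}\right) = \sqrt{- \frac{159}{2}} \left(- \frac{1}{6}\right) = \frac{i \sqrt{318}}{2} \left(- \frac{1}{6}\right) = - \frac{i \sqrt{318}}{12}$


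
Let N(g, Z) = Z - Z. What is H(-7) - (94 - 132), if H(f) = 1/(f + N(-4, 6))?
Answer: 265/7 ≈ 37.857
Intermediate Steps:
N(g, Z) = 0
H(f) = 1/f (H(f) = 1/(f + 0) = 1/f)
H(-7) - (94 - 132) = 1/(-7) - (94 - 132) = -1/7 - 1*(-38) = -1/7 + 38 = 265/7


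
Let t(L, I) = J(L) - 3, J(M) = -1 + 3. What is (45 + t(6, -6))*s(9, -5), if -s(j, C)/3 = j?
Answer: -1188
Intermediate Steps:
J(M) = 2
s(j, C) = -3*j
t(L, I) = -1 (t(L, I) = 2 - 3 = -1)
(45 + t(6, -6))*s(9, -5) = (45 - 1)*(-3*9) = 44*(-27) = -1188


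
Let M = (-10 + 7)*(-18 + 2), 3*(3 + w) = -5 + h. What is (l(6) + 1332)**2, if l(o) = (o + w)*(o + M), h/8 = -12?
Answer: 104976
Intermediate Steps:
h = -96 (h = 8*(-12) = -96)
w = -110/3 (w = -3 + (-5 - 96)/3 = -3 + (1/3)*(-101) = -3 - 101/3 = -110/3 ≈ -36.667)
M = 48 (M = -3*(-16) = 48)
l(o) = (48 + o)*(-110/3 + o) (l(o) = (o - 110/3)*(o + 48) = (-110/3 + o)*(48 + o) = (48 + o)*(-110/3 + o))
(l(6) + 1332)**2 = ((-1760 + 6**2 + (34/3)*6) + 1332)**2 = ((-1760 + 36 + 68) + 1332)**2 = (-1656 + 1332)**2 = (-324)**2 = 104976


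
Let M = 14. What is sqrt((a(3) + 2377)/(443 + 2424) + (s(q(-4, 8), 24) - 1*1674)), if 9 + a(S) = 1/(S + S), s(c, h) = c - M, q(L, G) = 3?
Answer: I*sqrt(498361911522)/17202 ≈ 41.039*I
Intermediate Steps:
s(c, h) = -14 + c (s(c, h) = c - 1*14 = c - 14 = -14 + c)
a(S) = -9 + 1/(2*S) (a(S) = -9 + 1/(S + S) = -9 + 1/(2*S))
sqrt((a(3) + 2377)/(443 + 2424) + (s(q(-4, 8), 24) - 1*1674)) = sqrt(((-9 + (1/2)/3) + 2377)/(443 + 2424) + ((-14 + 3) - 1*1674)) = sqrt(((-9 + (1/2)*(1/3)) + 2377)/2867 + (-11 - 1674)) = sqrt(((-9 + 1/6) + 2377)*(1/2867) - 1685) = sqrt((-53/6 + 2377)*(1/2867) - 1685) = sqrt((14209/6)*(1/2867) - 1685) = sqrt(14209/17202 - 1685) = sqrt(-28971161/17202) = I*sqrt(498361911522)/17202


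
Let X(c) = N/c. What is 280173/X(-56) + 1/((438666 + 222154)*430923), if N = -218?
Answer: 2233917678710949949/31039116517740 ≈ 71971.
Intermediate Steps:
X(c) = -218/c
280173/X(-56) + 1/((438666 + 222154)*430923) = 280173/((-218/(-56))) + 1/((438666 + 222154)*430923) = 280173/((-218*(-1/56))) + (1/430923)/660820 = 280173/(109/28) + (1/660820)*(1/430923) = 280173*(28/109) + 1/284762536860 = 7844844/109 + 1/284762536860 = 2233917678710949949/31039116517740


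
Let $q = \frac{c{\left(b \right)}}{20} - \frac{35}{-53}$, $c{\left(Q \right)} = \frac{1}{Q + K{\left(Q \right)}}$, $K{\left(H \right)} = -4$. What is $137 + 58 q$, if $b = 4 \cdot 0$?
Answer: $\frac{370103}{2120} \approx 174.58$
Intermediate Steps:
$b = 0$
$c{\left(Q \right)} = \frac{1}{-4 + Q}$ ($c{\left(Q \right)} = \frac{1}{Q - 4} = \frac{1}{-4 + Q}$)
$q = \frac{2747}{4240}$ ($q = \frac{1}{\left(-4 + 0\right) 20} - \frac{35}{-53} = \frac{1}{-4} \cdot \frac{1}{20} - - \frac{35}{53} = \left(- \frac{1}{4}\right) \frac{1}{20} + \frac{35}{53} = - \frac{1}{80} + \frac{35}{53} = \frac{2747}{4240} \approx 0.64788$)
$137 + 58 q = 137 + 58 \cdot \frac{2747}{4240} = 137 + \frac{79663}{2120} = \frac{370103}{2120}$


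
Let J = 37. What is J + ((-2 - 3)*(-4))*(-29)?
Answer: -543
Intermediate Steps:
J + ((-2 - 3)*(-4))*(-29) = 37 + ((-2 - 3)*(-4))*(-29) = 37 - 5*(-4)*(-29) = 37 + 20*(-29) = 37 - 580 = -543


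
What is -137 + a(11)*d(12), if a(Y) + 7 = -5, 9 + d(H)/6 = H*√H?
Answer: 511 - 1728*√3 ≈ -2482.0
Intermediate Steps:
d(H) = -54 + 6*H^(3/2) (d(H) = -54 + 6*(H*√H) = -54 + 6*H^(3/2))
a(Y) = -12 (a(Y) = -7 - 5 = -12)
-137 + a(11)*d(12) = -137 - 12*(-54 + 6*12^(3/2)) = -137 - 12*(-54 + 6*(24*√3)) = -137 - 12*(-54 + 144*√3) = -137 + (648 - 1728*√3) = 511 - 1728*√3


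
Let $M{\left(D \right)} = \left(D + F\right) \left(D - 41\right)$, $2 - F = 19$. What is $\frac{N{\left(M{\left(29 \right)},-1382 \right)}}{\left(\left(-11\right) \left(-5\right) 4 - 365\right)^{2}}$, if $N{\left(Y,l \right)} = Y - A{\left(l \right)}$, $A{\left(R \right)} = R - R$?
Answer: $- \frac{144}{21025} \approx -0.006849$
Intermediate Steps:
$F = -17$ ($F = 2 - 19 = -17$)
$A{\left(R \right)} = 0$
$M{\left(D \right)} = \left(-41 + D\right) \left(-17 + D\right)$ ($M{\left(D \right)} = \left(D - 17\right) \left(D - 41\right) = \left(-17 + D\right) \left(-41 + D\right) = \left(-41 + D\right) \left(-17 + D\right)$)
$N{\left(Y,l \right)} = Y$ ($N{\left(Y,l \right)} = Y - 0 = Y + 0 = Y$)
$\frac{N{\left(M{\left(29 \right)},-1382 \right)}}{\left(\left(-11\right) \left(-5\right) 4 - 365\right)^{2}} = \frac{697 + 29^{2} - 1682}{\left(\left(-11\right) \left(-5\right) 4 - 365\right)^{2}} = \frac{697 + 841 - 1682}{\left(55 \cdot 4 - 365\right)^{2}} = - \frac{144}{\left(220 - 365\right)^{2}} = - \frac{144}{\left(-145\right)^{2}} = - \frac{144}{21025}$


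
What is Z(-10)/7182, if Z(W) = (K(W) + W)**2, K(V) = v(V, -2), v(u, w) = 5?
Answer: 25/7182 ≈ 0.0034809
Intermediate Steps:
K(V) = 5
Z(W) = (5 + W)**2
Z(-10)/7182 = (5 - 10)**2/7182 = (-5)**2*(1/7182) = 25*(1/7182) = 25/7182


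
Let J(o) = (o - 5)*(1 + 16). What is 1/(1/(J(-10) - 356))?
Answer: -611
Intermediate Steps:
J(o) = -85 + 17*o (J(o) = (-5 + o)*17 = -85 + 17*o)
1/(1/(J(-10) - 356)) = 1/(1/((-85 + 17*(-10)) - 356)) = 1/(1/((-85 - 170) - 356)) = 1/(1/(-255 - 356)) = 1/(1/(-611)) = 1/(-1/611) = -611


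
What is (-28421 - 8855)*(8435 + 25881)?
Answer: -1279163216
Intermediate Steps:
(-28421 - 8855)*(8435 + 25881) = -37276*34316 = -1279163216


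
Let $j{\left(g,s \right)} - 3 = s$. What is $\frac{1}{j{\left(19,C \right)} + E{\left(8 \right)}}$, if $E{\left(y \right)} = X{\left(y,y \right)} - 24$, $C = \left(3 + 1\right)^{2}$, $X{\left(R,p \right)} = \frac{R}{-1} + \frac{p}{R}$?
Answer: $- \frac{1}{12} \approx -0.083333$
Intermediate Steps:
$X{\left(R,p \right)} = - R + \frac{p}{R}$ ($X{\left(R,p \right)} = R \left(-1\right) + \frac{p}{R} = - R + \frac{p}{R}$)
$C = 16$ ($C = 4^{2} = 16$)
$j{\left(g,s \right)} = 3 + s$
$E{\left(y \right)} = -23 - y$ ($E{\left(y \right)} = \left(- y + \frac{y}{y}\right) - 24 = \left(- y + 1\right) - 24 = \left(1 - y\right) - 24 = -23 - y$)
$\frac{1}{j{\left(19,C \right)} + E{\left(8 \right)}} = \frac{1}{\left(3 + 16\right) - 31} = \frac{1}{19 - 31} = \frac{1}{-12} = - \frac{1}{12}$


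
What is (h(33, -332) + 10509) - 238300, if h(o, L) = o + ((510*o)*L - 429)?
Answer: -5815747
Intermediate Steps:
h(o, L) = -429 + o + 510*L*o (h(o, L) = o + (510*L*o - 429) = o + (-429 + 510*L*o) = -429 + o + 510*L*o)
(h(33, -332) + 10509) - 238300 = ((-429 + 33 + 510*(-332)*33) + 10509) - 238300 = ((-429 + 33 - 5587560) + 10509) - 238300 = (-5587956 + 10509) - 238300 = -5577447 - 238300 = -5815747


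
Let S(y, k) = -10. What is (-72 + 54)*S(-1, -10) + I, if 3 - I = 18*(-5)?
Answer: 273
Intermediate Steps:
I = 93 (I = 3 - 18*(-5) = 3 - 1*(-90) = 3 + 90 = 93)
(-72 + 54)*S(-1, -10) + I = (-72 + 54)*(-10) + 93 = -18*(-10) + 93 = 180 + 93 = 273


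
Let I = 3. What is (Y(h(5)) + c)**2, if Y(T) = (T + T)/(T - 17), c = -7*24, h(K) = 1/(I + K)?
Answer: 514473124/18225 ≈ 28229.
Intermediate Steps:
h(K) = 1/(3 + K)
c = -168
Y(T) = 2*T/(-17 + T) (Y(T) = (2*T)/(-17 + T) = 2*T/(-17 + T))
(Y(h(5)) + c)**2 = (2/((3 + 5)*(-17 + 1/(3 + 5))) - 168)**2 = (2/(8*(-17 + 1/8)) - 168)**2 = (2*(1/8)/(-17 + 1/8) - 168)**2 = (2*(1/8)/(-135/8) - 168)**2 = (2*(1/8)*(-8/135) - 168)**2 = (-2/135 - 168)**2 = (-22682/135)**2 = 514473124/18225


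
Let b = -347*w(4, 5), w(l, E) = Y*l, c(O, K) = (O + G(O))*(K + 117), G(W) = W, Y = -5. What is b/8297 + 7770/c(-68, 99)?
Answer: 23233625/40622112 ≈ 0.57195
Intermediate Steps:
c(O, K) = 2*O*(117 + K) (c(O, K) = (O + O)*(K + 117) = (2*O)*(117 + K) = 2*O*(117 + K))
w(l, E) = -5*l
b = 6940 (b = -(-1735)*4 = -347*(-20) = 6940)
b/8297 + 7770/c(-68, 99) = 6940/8297 + 7770/((2*(-68)*(117 + 99))) = 6940*(1/8297) + 7770/((2*(-68)*216)) = 6940/8297 + 7770/(-29376) = 6940/8297 + 7770*(-1/29376) = 6940/8297 - 1295/4896 = 23233625/40622112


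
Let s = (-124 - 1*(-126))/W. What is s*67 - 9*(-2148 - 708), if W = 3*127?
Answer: 9793358/381 ≈ 25704.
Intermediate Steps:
W = 381
s = 2/381 (s = (-124 - 1*(-126))/381 = (-124 + 126)*(1/381) = 2*(1/381) = 2/381 ≈ 0.0052493)
s*67 - 9*(-2148 - 708) = (2/381)*67 - 9*(-2148 - 708) = 134/381 - 9*(-2856) = 134/381 + 25704 = 9793358/381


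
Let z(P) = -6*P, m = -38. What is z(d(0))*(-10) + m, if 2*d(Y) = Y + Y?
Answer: -38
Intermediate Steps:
d(Y) = Y (d(Y) = (Y + Y)/2 = (2*Y)/2 = Y)
z(d(0))*(-10) + m = -6*0*(-10) - 38 = 0*(-10) - 38 = 0 - 38 = -38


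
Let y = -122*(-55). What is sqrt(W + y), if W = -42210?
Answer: 10*I*sqrt(355) ≈ 188.41*I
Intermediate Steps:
y = 6710
sqrt(W + y) = sqrt(-42210 + 6710) = sqrt(-35500) = 10*I*sqrt(355)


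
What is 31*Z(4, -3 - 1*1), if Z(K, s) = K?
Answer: 124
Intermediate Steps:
31*Z(4, -3 - 1*1) = 31*4 = 124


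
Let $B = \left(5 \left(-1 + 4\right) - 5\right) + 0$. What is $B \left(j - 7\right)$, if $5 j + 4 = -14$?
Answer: $-106$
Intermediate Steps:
$j = - \frac{18}{5}$ ($j = - \frac{4}{5} + \frac{1}{5} \left(-14\right) = - \frac{4}{5} - \frac{14}{5} = - \frac{18}{5} \approx -3.6$)
$B = 10$ ($B = \left(5 \cdot 3 - 5\right) + 0 = \left(15 - 5\right) + 0 = 10 + 0 = 10$)
$B \left(j - 7\right) = 10 \left(- \frac{18}{5} - 7\right) = 10 \left(- \frac{53}{5}\right) = -106$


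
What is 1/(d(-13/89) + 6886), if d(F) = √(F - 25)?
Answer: 306427/2110057441 - I*√199182/4220114882 ≈ 0.00014522 - 1.0576e-7*I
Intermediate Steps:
d(F) = √(-25 + F)
1/(d(-13/89) + 6886) = 1/(√(-25 - 13/89) + 6886) = 1/(√(-2238/89) + 6886) = 1/(I*√199182/89 + 6886) = 1/(6886 + I*√199182/89)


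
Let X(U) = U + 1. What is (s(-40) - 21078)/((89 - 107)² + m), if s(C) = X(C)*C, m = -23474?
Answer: 9759/11575 ≈ 0.84311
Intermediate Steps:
X(U) = 1 + U
s(C) = C*(1 + C) (s(C) = (1 + C)*C = C*(1 + C))
(s(-40) - 21078)/((89 - 107)² + m) = (-40*(1 - 40) - 21078)/((89 - 107)² - 23474) = (-40*(-39) - 21078)/((-18)² - 23474) = (1560 - 21078)/(324 - 23474) = -19518/(-23150) = -19518*(-1/23150) = 9759/11575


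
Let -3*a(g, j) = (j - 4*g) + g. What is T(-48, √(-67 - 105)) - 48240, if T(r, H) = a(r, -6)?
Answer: -48286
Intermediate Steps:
a(g, j) = g - j/3 (a(g, j) = -((j - 4*g) + g)/3 = -(j - 3*g)/3 = g - j/3)
T(r, H) = 2 + r (T(r, H) = r - ⅓*(-6) = r + 2 = 2 + r)
T(-48, √(-67 - 105)) - 48240 = (2 - 48) - 48240 = -46 - 48240 = -48286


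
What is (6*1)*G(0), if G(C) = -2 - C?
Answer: -12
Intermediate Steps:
(6*1)*G(0) = (6*1)*(-2 - 1*0) = 6*(-2 + 0) = 6*(-2) = -12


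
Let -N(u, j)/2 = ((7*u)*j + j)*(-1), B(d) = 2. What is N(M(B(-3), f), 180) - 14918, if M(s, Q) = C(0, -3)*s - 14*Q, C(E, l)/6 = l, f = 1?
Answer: -140558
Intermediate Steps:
C(E, l) = 6*l
M(s, Q) = -18*s - 14*Q (M(s, Q) = (6*(-3))*s - 14*Q = -18*s - 14*Q)
N(u, j) = 2*j + 14*j*u (N(u, j) = -2*((7*u)*j + j)*(-1) = -2*(7*j*u + j)*(-1) = -2*(j + 7*j*u)*(-1) = -2*(-j - 7*j*u) = 2*j + 14*j*u)
N(M(B(-3), f), 180) - 14918 = 2*180*(1 + 7*(-18*2 - 14*1)) - 14918 = 2*180*(1 + 7*(-36 - 14)) - 14918 = 2*180*(1 + 7*(-50)) - 14918 = 2*180*(1 - 350) - 14918 = 2*180*(-349) - 14918 = -125640 - 14918 = -140558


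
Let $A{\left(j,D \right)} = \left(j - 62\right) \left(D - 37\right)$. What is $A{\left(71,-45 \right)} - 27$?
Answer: $-765$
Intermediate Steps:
$A{\left(j,D \right)} = \left(-62 + j\right) \left(-37 + D\right)$
$A{\left(71,-45 \right)} - 27 = \left(2294 - -2790 - 2627 - 3195\right) - 27 = \left(2294 + 2790 - 2627 - 3195\right) - 27 = -738 - 27 = -765$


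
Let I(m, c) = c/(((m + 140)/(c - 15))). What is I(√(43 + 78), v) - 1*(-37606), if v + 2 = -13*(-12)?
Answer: 5699912/151 ≈ 37748.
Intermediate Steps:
v = 154 (v = -2 - 13*(-12) = -2 + 156 = 154)
I(m, c) = c*(-15 + c)/(140 + m) (I(m, c) = c/(((140 + m)/(-15 + c))) = c*((-15 + c)/(140 + m)) = c*(-15 + c)/(140 + m))
I(√(43 + 78), v) - 1*(-37606) = 154*(-15 + 154)/(140 + √(43 + 78)) - 1*(-37606) = 154*139/(140 + √121) + 37606 = 154*139/(140 + 11) + 37606 = 154*139/151 + 37606 = 154*(1/151)*139 + 37606 = 21406/151 + 37606 = 5699912/151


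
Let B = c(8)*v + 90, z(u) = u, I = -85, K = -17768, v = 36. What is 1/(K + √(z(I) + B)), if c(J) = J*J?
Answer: -17768/315699515 - √2309/315699515 ≈ -5.6434e-5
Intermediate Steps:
c(J) = J²
B = 2394 (B = 8²*36 + 90 = 64*36 + 90 = 2304 + 90 = 2394)
1/(K + √(z(I) + B)) = 1/(-17768 + √(-85 + 2394)) = 1/(-17768 + √2309)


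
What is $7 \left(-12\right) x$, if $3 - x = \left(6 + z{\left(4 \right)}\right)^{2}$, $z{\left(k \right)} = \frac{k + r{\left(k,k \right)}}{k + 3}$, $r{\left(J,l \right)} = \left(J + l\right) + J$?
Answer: $\frac{38604}{7} \approx 5514.9$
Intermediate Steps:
$r{\left(J,l \right)} = l + 2 J$
$z{\left(k \right)} = \frac{4 k}{3 + k}$ ($z{\left(k \right)} = \frac{k + \left(k + 2 k\right)}{k + 3} = \frac{k + 3 k}{3 + k} = \frac{4 k}{3 + k}$)
$x = - \frac{3217}{49}$ ($x = 3 - \left(6 + 4 \cdot 4 \frac{1}{3 + 4}\right)^{2} = 3 - \left(6 + 4 \cdot 4 \cdot \frac{1}{7}\right)^{2} = 3 - \left(6 + \frac{16}{7}\right)^{2} = 3 - \left(\frac{58}{7}\right)^{2} = 3 - \frac{3364}{49} = - \frac{3217}{49} \approx -65.653$)
$7 \left(-12\right) x = 7 \left(-12\right) \left(- \frac{3217}{49}\right) = \left(-84\right) \left(- \frac{3217}{49}\right) = \frac{38604}{7}$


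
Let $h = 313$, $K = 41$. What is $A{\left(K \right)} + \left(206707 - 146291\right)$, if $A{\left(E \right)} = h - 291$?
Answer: $60438$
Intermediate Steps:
$A{\left(E \right)} = 22$ ($A{\left(E \right)} = 313 - 291 = 22$)
$A{\left(K \right)} + \left(206707 - 146291\right) = 22 + \left(206707 - 146291\right) = 22 + 60416 = 60438$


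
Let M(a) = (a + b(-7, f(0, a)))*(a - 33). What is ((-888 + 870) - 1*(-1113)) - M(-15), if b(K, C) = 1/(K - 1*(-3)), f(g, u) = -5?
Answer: 363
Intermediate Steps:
b(K, C) = 1/(3 + K) (b(K, C) = 1/(K + 3) = 1/(3 + K))
M(a) = (-33 + a)*(-¼ + a) (M(a) = (a + 1/(3 - 7))*(a - 33) = (a + 1/(-4))*(-33 + a) = (a - ¼)*(-33 + a) = (-¼ + a)*(-33 + a) = (-33 + a)*(-¼ + a))
((-888 + 870) - 1*(-1113)) - M(-15) = ((-888 + 870) - 1*(-1113)) - (33/4 + (-15)² - 133/4*(-15)) = (-18 + 1113) - (33/4 + 225 + 1995/4) = 1095 - 1*732 = 1095 - 732 = 363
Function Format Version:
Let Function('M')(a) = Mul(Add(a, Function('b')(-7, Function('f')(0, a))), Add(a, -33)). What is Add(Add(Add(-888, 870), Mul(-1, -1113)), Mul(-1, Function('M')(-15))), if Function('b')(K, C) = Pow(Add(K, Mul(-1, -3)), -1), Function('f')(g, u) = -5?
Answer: 363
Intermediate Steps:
Function('b')(K, C) = Pow(Add(3, K), -1) (Function('b')(K, C) = Pow(Add(K, 3), -1) = Pow(Add(3, K), -1))
Function('M')(a) = Mul(Add(-33, a), Add(Rational(-1, 4), a)) (Function('M')(a) = Mul(Add(a, Pow(Add(3, -7), -1)), Add(a, -33)) = Mul(Add(a, Pow(-4, -1)), Add(-33, a)) = Mul(Add(a, Rational(-1, 4)), Add(-33, a)) = Mul(Add(Rational(-1, 4), a), Add(-33, a)) = Mul(Add(-33, a), Add(Rational(-1, 4), a)))
Add(Add(Add(-888, 870), Mul(-1, -1113)), Mul(-1, Function('M')(-15))) = Add(Add(Add(-888, 870), Mul(-1, -1113)), Mul(-1, Add(Rational(33, 4), Pow(-15, 2), Mul(Rational(-133, 4), -15)))) = Add(Add(-18, 1113), Mul(-1, Add(Rational(33, 4), 225, Rational(1995, 4)))) = Add(1095, Mul(-1, 732)) = Add(1095, -732) = 363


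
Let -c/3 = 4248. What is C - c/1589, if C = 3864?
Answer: 6152640/1589 ≈ 3872.0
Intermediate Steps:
c = -12744 (c = -3*4248 = -12744)
C - c/1589 = 3864 - (-12744)/1589 = 3864 - 1*(-12744/1589) = 3864 + 12744/1589 = 6152640/1589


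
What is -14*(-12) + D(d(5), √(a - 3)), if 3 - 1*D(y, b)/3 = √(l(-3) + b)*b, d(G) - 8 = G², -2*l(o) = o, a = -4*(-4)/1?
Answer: 177 - 3*√(78 + 52*√13)/2 ≈ 152.56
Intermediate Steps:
a = 16 (a = 16*1 = 16)
l(o) = -o/2
d(G) = 8 + G²
D(y, b) = 9 - 3*b*√(3/2 + b) (D(y, b) = 9 - 3*√(-½*(-3) + b)*b = 9 - 3*√(3/2 + b)*b = 9 - 3*b*√(3/2 + b))
-14*(-12) + D(d(5), √(a - 3)) = -14*(-12) + (9 - 3*√(16 - 3)*√(6 + 4*√(16 - 3))/2) = 168 + (9 - 3*√13*√(6 + 4*√13)/2) = 177 - 3*√13*√(6 + 4*√13)/2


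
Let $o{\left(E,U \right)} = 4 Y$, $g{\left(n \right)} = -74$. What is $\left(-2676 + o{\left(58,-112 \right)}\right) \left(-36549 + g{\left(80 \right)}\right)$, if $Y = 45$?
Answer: $91411008$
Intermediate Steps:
$o{\left(E,U \right)} = 180$ ($o{\left(E,U \right)} = 4 \cdot 45 = 180$)
$\left(-2676 + o{\left(58,-112 \right)}\right) \left(-36549 + g{\left(80 \right)}\right) = \left(-2676 + 180\right) \left(-36549 - 74\right) = \left(-2496\right) \left(-36623\right) = 91411008$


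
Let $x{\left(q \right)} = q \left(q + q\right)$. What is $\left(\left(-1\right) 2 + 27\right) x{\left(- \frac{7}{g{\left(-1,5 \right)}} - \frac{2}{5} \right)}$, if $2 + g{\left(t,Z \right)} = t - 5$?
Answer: $\frac{361}{32} \approx 11.281$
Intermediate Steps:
$g{\left(t,Z \right)} = -7 + t$ ($g{\left(t,Z \right)} = -2 + \left(t - 5\right) = -2 + \left(-5 + t\right) = -7 + t$)
$x{\left(q \right)} = 2 q^{2}$ ($x{\left(q \right)} = q 2 q = 2 q^{2}$)
$\left(\left(-1\right) 2 + 27\right) x{\left(- \frac{7}{g{\left(-1,5 \right)}} - \frac{2}{5} \right)} = \left(\left(-1\right) 2 + 27\right) 2 \left(- \frac{7}{-7 - 1} - \frac{2}{5}\right)^{2} = \left(-2 + 27\right) 2 \left(- \frac{7}{-8} - \frac{2}{5}\right)^{2} = 25 \cdot 2 \left(\left(-7\right) \left(- \frac{1}{8}\right) - \frac{2}{5}\right)^{2} = 25 \cdot 2 \left(\frac{7}{8} - \frac{2}{5}\right)^{2} = 25 \cdot 2 \left(\frac{19}{40}\right)^{2} = 25 \cdot 2 \cdot \frac{361}{1600} = 25 \cdot \frac{361}{800} = \frac{361}{32}$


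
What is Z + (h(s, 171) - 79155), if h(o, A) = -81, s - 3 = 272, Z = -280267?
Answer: -359503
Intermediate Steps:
s = 275 (s = 3 + 272 = 275)
Z + (h(s, 171) - 79155) = -280267 + (-81 - 79155) = -280267 - 79236 = -359503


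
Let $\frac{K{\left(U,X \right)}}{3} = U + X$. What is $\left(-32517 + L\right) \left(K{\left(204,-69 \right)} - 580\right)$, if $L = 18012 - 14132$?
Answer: $5011475$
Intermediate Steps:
$K{\left(U,X \right)} = 3 U + 3 X$ ($K{\left(U,X \right)} = 3 \left(U + X\right) = 3 U + 3 X$)
$L = 3880$
$\left(-32517 + L\right) \left(K{\left(204,-69 \right)} - 580\right) = \left(-32517 + 3880\right) \left(\left(3 \cdot 204 + 3 \left(-69\right)\right) - 580\right) = - 28637 \left(\left(612 - 207\right) - 580\right) = - 28637 \left(405 - 580\right) = \left(-28637\right) \left(-175\right) = 5011475$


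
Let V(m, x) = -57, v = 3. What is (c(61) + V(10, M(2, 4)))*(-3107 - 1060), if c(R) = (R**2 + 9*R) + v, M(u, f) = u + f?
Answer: -17568072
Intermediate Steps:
M(u, f) = f + u
c(R) = 3 + R**2 + 9*R (c(R) = (R**2 + 9*R) + 3 = 3 + R**2 + 9*R)
(c(61) + V(10, M(2, 4)))*(-3107 - 1060) = ((3 + 61**2 + 9*61) - 57)*(-3107 - 1060) = ((3 + 3721 + 549) - 57)*(-4167) = (4273 - 57)*(-4167) = 4216*(-4167) = -17568072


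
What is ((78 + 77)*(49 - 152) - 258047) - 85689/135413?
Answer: -37104872645/135413 ≈ -2.7401e+5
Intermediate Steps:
((78 + 77)*(49 - 152) - 258047) - 85689/135413 = (155*(-103) - 258047) - 85689*1/135413 = (-15965 - 258047) - 85689/135413 = -274012 - 85689/135413 = -37104872645/135413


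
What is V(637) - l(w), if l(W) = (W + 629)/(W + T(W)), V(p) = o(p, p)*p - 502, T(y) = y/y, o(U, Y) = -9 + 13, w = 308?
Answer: 631277/309 ≈ 2043.0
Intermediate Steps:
o(U, Y) = 4
T(y) = 1
V(p) = -502 + 4*p (V(p) = 4*p - 502 = -502 + 4*p)
l(W) = (629 + W)/(1 + W) (l(W) = (W + 629)/(W + 1) = (629 + W)/(1 + W))
V(637) - l(w) = (-502 + 4*637) - (629 + 308)/(1 + 308) = (-502 + 2548) - 937/309 = 2046 - 937/309 = 631277/309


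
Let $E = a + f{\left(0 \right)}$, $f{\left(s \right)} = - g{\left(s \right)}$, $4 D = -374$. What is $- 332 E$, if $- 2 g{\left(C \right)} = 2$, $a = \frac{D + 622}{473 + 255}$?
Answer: $- \frac{29797}{52} \approx -573.02$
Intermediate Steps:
$D = - \frac{187}{2}$ ($D = \frac{1}{4} \left(-374\right) = - \frac{187}{2} \approx -93.5$)
$a = \frac{151}{208}$ ($a = \frac{- \frac{187}{2} + 622}{473 + 255} = \frac{1057}{2 \cdot 728} = \frac{1057}{2} \cdot \frac{1}{728} = \frac{151}{208} \approx 0.72596$)
$g{\left(C \right)} = -1$ ($g{\left(C \right)} = \left(- \frac{1}{2}\right) 2 = -1$)
$f{\left(s \right)} = 1$ ($f{\left(s \right)} = \left(-1\right) \left(-1\right) = 1$)
$E = \frac{359}{208}$ ($E = \frac{151}{208} + 1 = \frac{359}{208} \approx 1.726$)
$- 332 E = \left(-332\right) \frac{359}{208} = - \frac{29797}{52}$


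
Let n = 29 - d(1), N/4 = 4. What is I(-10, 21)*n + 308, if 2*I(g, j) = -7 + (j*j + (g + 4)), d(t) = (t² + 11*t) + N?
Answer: 522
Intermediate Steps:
N = 16 (N = 4*4 = 16)
d(t) = 16 + t² + 11*t (d(t) = (t² + 11*t) + 16 = 16 + t² + 11*t)
I(g, j) = -3/2 + g/2 + j²/2 (I(g, j) = (-7 + (j*j + (g + 4)))/2 = (-7 + (j² + (4 + g)))/2 = (-7 + (4 + g + j²))/2 = (-3 + g + j²)/2 = -3/2 + g/2 + j²/2)
n = 1 (n = 29 - (16 + 1² + 11*1) = 29 - (16 + 1 + 11) = 29 - 1*28 = 29 - 28 = 1)
I(-10, 21)*n + 308 = (-3/2 + (½)*(-10) + (½)*21²)*1 + 308 = (-3/2 - 5 + (½)*441)*1 + 308 = (-3/2 - 5 + 441/2)*1 + 308 = 214*1 + 308 = 214 + 308 = 522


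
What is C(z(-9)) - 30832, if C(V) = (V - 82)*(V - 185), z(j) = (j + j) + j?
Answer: -7724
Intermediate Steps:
z(j) = 3*j (z(j) = 2*j + j = 3*j)
C(V) = (-185 + V)*(-82 + V) (C(V) = (-82 + V)*(-185 + V) = (-185 + V)*(-82 + V))
C(z(-9)) - 30832 = (15170 + (3*(-9))² - 801*(-9)) - 30832 = (15170 + (-27)² - 267*(-27)) - 30832 = (15170 + 729 + 7209) - 30832 = 23108 - 30832 = -7724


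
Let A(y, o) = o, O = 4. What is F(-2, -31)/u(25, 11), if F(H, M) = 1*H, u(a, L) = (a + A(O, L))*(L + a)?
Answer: -1/648 ≈ -0.0015432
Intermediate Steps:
u(a, L) = (L + a)**2 (u(a, L) = (a + L)*(L + a) = (L + a)*(L + a) = (L + a)**2)
F(H, M) = H
F(-2, -31)/u(25, 11) = -2/(11**2 + 25**2 + 2*11*25) = -2/(121 + 625 + 550) = -2/1296 = -2*1/1296 = -1/648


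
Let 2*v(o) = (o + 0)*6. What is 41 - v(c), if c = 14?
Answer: -1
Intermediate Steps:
v(o) = 3*o (v(o) = ((o + 0)*6)/2 = (o*6)/2 = (6*o)/2 = 3*o)
41 - v(c) = 41 - 3*14 = 41 - 1*42 = 41 - 42 = -1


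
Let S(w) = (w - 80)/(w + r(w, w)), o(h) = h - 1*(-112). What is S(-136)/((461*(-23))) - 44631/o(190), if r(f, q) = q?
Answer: -4022393229/27217901 ≈ -147.78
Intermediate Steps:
o(h) = 112 + h (o(h) = h + 112 = 112 + h)
S(w) = (-80 + w)/(2*w) (S(w) = (w - 80)/(w + w) = (-80 + w)/((2*w)) = (-80 + w)*(1/(2*w)) = (-80 + w)/(2*w))
S(-136)/((461*(-23))) - 44631/o(190) = ((½)*(-80 - 136)/(-136))/((461*(-23))) - 44631/(112 + 190) = ((½)*(-1/136)*(-216))/(-10603) - 44631/302 = (27/34)*(-1/10603) - 44631*1/302 = -27/360502 - 44631/302 = -4022393229/27217901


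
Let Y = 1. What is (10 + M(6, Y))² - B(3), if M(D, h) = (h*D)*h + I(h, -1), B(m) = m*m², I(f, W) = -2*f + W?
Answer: 142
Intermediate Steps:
I(f, W) = W - 2*f
B(m) = m³
M(D, h) = -1 - 2*h + D*h² (M(D, h) = (h*D)*h + (-1 - 2*h) = (D*h)*h + (-1 - 2*h) = D*h² + (-1 - 2*h) = -1 - 2*h + D*h²)
(10 + M(6, Y))² - B(3) = (10 + (-1 - 2*1 + 6*1²))² - 1*3³ = (10 + (-1 - 2 + 6*1))² - 1*27 = (10 + (-1 - 2 + 6))² - 27 = (10 + 3)² - 27 = 13² - 27 = 169 - 27 = 142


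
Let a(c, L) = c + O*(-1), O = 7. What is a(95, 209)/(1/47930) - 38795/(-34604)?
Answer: 145954174155/34604 ≈ 4.2178e+6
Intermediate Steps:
a(c, L) = -7 + c (a(c, L) = c + 7*(-1) = c - 7 = -7 + c)
a(95, 209)/(1/47930) - 38795/(-34604) = (-7 + 95)/(1/47930) - 38795/(-34604) = 88/(1/47930) - 38795*(-1/34604) = 88*47930 + 38795/34604 = 4217840 + 38795/34604 = 145954174155/34604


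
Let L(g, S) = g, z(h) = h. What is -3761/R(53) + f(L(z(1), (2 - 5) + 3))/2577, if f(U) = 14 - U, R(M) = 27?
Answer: -3230582/23193 ≈ -139.29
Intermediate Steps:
-3761/R(53) + f(L(z(1), (2 - 5) + 3))/2577 = -3761/27 + (14 - 1*1)/2577 = -3761*1/27 + (14 - 1)*(1/2577) = -3761/27 + 13*(1/2577) = -3761/27 + 13/2577 = -3230582/23193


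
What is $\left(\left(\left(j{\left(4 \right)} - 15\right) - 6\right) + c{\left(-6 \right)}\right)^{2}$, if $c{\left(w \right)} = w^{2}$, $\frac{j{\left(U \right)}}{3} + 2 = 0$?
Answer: $81$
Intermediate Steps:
$j{\left(U \right)} = -6$ ($j{\left(U \right)} = -6 + 3 \cdot 0 = -6 + 0 = -6$)
$\left(\left(\left(j{\left(4 \right)} - 15\right) - 6\right) + c{\left(-6 \right)}\right)^{2} = \left(\left(\left(-6 - 15\right) - 6\right) + \left(-6\right)^{2}\right)^{2} = \left(\left(-21 - 6\right) + 36\right)^{2} = \left(-27 + 36\right)^{2} = 9^{2} = 81$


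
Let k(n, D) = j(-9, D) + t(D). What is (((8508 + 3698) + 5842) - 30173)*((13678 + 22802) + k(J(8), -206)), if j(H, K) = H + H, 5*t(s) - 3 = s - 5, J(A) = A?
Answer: -441597350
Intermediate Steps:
t(s) = -2/5 + s/5 (t(s) = 3/5 + (s - 5)/5 = 3/5 + (-5 + s)/5 = 3/5 + (-1 + s/5) = -2/5 + s/5)
j(H, K) = 2*H
k(n, D) = -92/5 + D/5 (k(n, D) = 2*(-9) + (-2/5 + D/5) = -18 + (-2/5 + D/5) = -92/5 + D/5)
(((8508 + 3698) + 5842) - 30173)*((13678 + 22802) + k(J(8), -206)) = (((8508 + 3698) + 5842) - 30173)*((13678 + 22802) + (-92/5 + (1/5)*(-206))) = ((12206 + 5842) - 30173)*(36480 + (-92/5 - 206/5)) = (18048 - 30173)*(36480 - 298/5) = -12125*182102/5 = -441597350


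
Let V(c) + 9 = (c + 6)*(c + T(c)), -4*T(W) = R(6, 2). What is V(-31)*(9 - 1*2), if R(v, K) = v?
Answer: 11249/2 ≈ 5624.5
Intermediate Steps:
T(W) = -3/2 (T(W) = -¼*6 = -3/2)
V(c) = -9 + (6 + c)*(-3/2 + c) (V(c) = -9 + (c + 6)*(c - 3/2) = -9 + (6 + c)*(-3/2 + c))
V(-31)*(9 - 1*2) = (-18 + (-31)² + (9/2)*(-31))*(9 - 1*2) = (-18 + 961 - 279/2)*(9 - 2) = (1607/2)*7 = 11249/2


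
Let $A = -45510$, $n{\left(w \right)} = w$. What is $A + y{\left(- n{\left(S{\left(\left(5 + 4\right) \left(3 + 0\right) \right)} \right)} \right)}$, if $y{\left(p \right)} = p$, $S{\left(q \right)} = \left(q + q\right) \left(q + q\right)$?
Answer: $-48426$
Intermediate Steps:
$S{\left(q \right)} = 4 q^{2}$ ($S{\left(q \right)} = 2 q 2 q = 4 q^{2}$)
$A + y{\left(- n{\left(S{\left(\left(5 + 4\right) \left(3 + 0\right) \right)} \right)} \right)} = -45510 - 4 \left(\left(5 + 4\right) \left(3 + 0\right)\right)^{2} = -45510 - 4 \left(9 \cdot 3\right)^{2} = -45510 - 4 \cdot 27^{2} = -45510 - 4 \cdot 729 = -45510 - 2916 = -48426$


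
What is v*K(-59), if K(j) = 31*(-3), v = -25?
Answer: 2325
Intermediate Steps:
K(j) = -93
v*K(-59) = -25*(-93) = 2325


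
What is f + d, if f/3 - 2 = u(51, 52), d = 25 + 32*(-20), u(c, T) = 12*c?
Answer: 1227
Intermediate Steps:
d = -615 (d = 25 - 640 = -615)
f = 1842 (f = 6 + 3*(12*51) = 6 + 3*612 = 6 + 1836 = 1842)
f + d = 1842 - 615 = 1227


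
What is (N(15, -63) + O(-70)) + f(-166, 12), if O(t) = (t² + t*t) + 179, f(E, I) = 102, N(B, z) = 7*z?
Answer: 9640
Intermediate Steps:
O(t) = 179 + 2*t² (O(t) = (t² + t²) + 179 = 2*t² + 179 = 179 + 2*t²)
(N(15, -63) + O(-70)) + f(-166, 12) = (7*(-63) + (179 + 2*(-70)²)) + 102 = (-441 + (179 + 2*4900)) + 102 = (-441 + (179 + 9800)) + 102 = (-441 + 9979) + 102 = 9538 + 102 = 9640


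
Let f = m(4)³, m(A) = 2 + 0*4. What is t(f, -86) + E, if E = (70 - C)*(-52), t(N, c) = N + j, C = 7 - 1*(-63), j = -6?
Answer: 2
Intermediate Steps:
m(A) = 2 (m(A) = 2 + 0 = 2)
f = 8 (f = 2³ = 8)
C = 70 (C = 7 + 63 = 70)
t(N, c) = -6 + N (t(N, c) = N - 6 = -6 + N)
E = 0 (E = (70 - 1*70)*(-52) = (70 - 70)*(-52) = 0*(-52) = 0)
t(f, -86) + E = (-6 + 8) + 0 = 2 + 0 = 2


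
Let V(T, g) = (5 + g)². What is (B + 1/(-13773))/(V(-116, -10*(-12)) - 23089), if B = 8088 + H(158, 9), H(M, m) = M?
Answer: -113572157/102801672 ≈ -1.1048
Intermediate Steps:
B = 8246 (B = 8088 + 158 = 8246)
(B + 1/(-13773))/(V(-116, -10*(-12)) - 23089) = (8246 + 1/(-13773))/((5 - 10*(-12))² - 23089) = (8246 - 1/13773)/((5 + 120)² - 23089) = 113572157/(13773*(125² - 23089)) = 113572157/(13773*(15625 - 23089)) = (113572157/13773)/(-7464) = (113572157/13773)*(-1/7464) = -113572157/102801672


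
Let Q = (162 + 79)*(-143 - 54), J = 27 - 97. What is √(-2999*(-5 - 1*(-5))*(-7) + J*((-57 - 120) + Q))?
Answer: 2*√833945 ≈ 1826.4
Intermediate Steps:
J = -70
Q = -47477 (Q = 241*(-197) = -47477)
√(-2999*(-5 - 1*(-5))*(-7) + J*((-57 - 120) + Q)) = √(-2999*(-5 - 1*(-5))*(-7) - 70*((-57 - 120) - 47477)) = √(-2999*(-5 + 5)*(-7) - 70*(-177 - 47477)) = √(-0*(-7) - 70*(-47654)) = √(-2999*0 + 3335780) = √(0 + 3335780) = √3335780 = 2*√833945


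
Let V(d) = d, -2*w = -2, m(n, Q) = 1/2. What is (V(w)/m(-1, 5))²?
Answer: 4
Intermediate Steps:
m(n, Q) = ½
w = 1 (w = -½*(-2) = 1)
(V(w)/m(-1, 5))² = (1/(½))² = (1*2)² = 2² = 4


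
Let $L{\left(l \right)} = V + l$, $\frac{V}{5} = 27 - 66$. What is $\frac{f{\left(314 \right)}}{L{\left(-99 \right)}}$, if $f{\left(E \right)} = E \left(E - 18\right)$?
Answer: $- \frac{46472}{147} \approx -316.14$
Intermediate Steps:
$V = -195$ ($V = 5 \left(27 - 66\right) = 5 \left(-39\right) = -195$)
$f{\left(E \right)} = E \left(-18 + E\right)$
$L{\left(l \right)} = -195 + l$
$\frac{f{\left(314 \right)}}{L{\left(-99 \right)}} = \frac{314 \left(-18 + 314\right)}{-195 - 99} = \frac{314 \cdot 296}{-294} = 92944 \left(- \frac{1}{294}\right) = - \frac{46472}{147}$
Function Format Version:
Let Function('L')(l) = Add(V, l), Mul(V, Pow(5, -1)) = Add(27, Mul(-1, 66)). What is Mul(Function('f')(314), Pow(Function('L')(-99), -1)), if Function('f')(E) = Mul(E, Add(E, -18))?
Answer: Rational(-46472, 147) ≈ -316.14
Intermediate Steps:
V = -195 (V = Mul(5, Add(27, Mul(-1, 66))) = Mul(5, Add(27, -66)) = Mul(5, -39) = -195)
Function('f')(E) = Mul(E, Add(-18, E))
Function('L')(l) = Add(-195, l)
Mul(Function('f')(314), Pow(Function('L')(-99), -1)) = Mul(Mul(314, Add(-18, 314)), Pow(Add(-195, -99), -1)) = Mul(Mul(314, 296), Pow(-294, -1)) = Mul(92944, Rational(-1, 294)) = Rational(-46472, 147)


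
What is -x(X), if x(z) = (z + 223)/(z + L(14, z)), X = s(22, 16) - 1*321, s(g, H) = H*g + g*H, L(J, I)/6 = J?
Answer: -606/467 ≈ -1.2976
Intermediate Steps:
L(J, I) = 6*J
s(g, H) = 2*H*g (s(g, H) = H*g + H*g = 2*H*g)
X = 383 (X = 2*16*22 - 1*321 = 704 - 321 = 383)
x(z) = (223 + z)/(84 + z) (x(z) = (z + 223)/(z + 6*14) = (223 + z)/(z + 84) = (223 + z)/(84 + z))
-x(X) = -(223 + 383)/(84 + 383) = -606/467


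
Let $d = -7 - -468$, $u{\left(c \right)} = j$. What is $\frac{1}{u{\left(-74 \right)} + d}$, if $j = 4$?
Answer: $\frac{1}{465} \approx 0.0021505$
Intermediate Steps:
$u{\left(c \right)} = 4$
$d = 461$ ($d = -7 + 468 = 461$)
$\frac{1}{u{\left(-74 \right)} + d} = \frac{1}{4 + 461} = \frac{1}{465}$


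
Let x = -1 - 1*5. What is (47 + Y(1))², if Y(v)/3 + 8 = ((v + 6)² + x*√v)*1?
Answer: 23104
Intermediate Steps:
x = -6 (x = -1 - 5 = -6)
Y(v) = -24 - 18*√v + 3*(6 + v)² (Y(v) = -24 + 3*(((v + 6)² - 6*√v)*1) = -24 + 3*(((6 + v)² - 6*√v)*1) = -24 + 3*((6 + v)² - 6*√v) = -24 + (-18*√v + 3*(6 + v)²) = -24 - 18*√v + 3*(6 + v)²)
(47 + Y(1))² = (47 + (-24 - 18*√1 + 3*(6 + 1)²))² = (47 + (-24 - 18*1 + 3*7²))² = (47 + (-24 - 18 + 3*49))² = (47 + (-24 - 18 + 147))² = (47 + 105)² = 152² = 23104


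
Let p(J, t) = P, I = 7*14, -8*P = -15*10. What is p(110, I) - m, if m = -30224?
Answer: 120971/4 ≈ 30243.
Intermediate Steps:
P = 75/4 (P = -(-15)*10/8 = -⅛*(-150) = 75/4 ≈ 18.750)
I = 98
p(J, t) = 75/4
p(110, I) - m = 75/4 - 1*(-30224) = 75/4 + 30224 = 120971/4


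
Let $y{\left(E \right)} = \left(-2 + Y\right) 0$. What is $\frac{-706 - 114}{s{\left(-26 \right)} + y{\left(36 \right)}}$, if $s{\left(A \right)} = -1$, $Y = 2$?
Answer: $820$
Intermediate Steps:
$y{\left(E \right)} = 0$ ($y{\left(E \right)} = \left(-2 + 2\right) 0 = 0 \cdot 0 = 0$)
$\frac{-706 - 114}{s{\left(-26 \right)} + y{\left(36 \right)}} = \frac{-706 - 114}{-1 + 0} = - \frac{820}{-1} = \left(-820\right) \left(-1\right) = 820$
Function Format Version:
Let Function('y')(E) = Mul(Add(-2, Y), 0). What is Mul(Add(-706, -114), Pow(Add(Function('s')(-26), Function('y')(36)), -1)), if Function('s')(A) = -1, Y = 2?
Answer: 820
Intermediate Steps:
Function('y')(E) = 0 (Function('y')(E) = Mul(Add(-2, 2), 0) = Mul(0, 0) = 0)
Mul(Add(-706, -114), Pow(Add(Function('s')(-26), Function('y')(36)), -1)) = Mul(Add(-706, -114), Pow(Add(-1, 0), -1)) = Mul(-820, Pow(-1, -1)) = Mul(-820, -1) = 820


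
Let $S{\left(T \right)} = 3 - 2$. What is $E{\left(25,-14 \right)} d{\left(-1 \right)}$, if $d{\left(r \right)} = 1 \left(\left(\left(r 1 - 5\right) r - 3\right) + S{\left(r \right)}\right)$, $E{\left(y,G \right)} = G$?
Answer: $-56$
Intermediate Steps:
$S{\left(T \right)} = 1$
$d{\left(r \right)} = -2 + r \left(-5 + r\right)$ ($d{\left(r \right)} = 1 \left(\left(\left(r 1 - 5\right) r - 3\right) + 1\right) = 1 \left(\left(\left(r - 5\right) r - 3\right) + 1\right) = 1 \left(\left(\left(-5 + r\right) r - 3\right) + 1\right) = 1 \left(\left(r \left(-5 + r\right) - 3\right) + 1\right) = 1 \left(\left(-3 + r \left(-5 + r\right)\right) + 1\right) = 1 \left(-2 + r \left(-5 + r\right)\right) = -2 + r \left(-5 + r\right)$)
$E{\left(25,-14 \right)} d{\left(-1 \right)} = - 14 \left(-2 + \left(-1\right)^{2} - -5\right) = - 14 \left(-2 + 1 + 5\right) = \left(-14\right) 4 = -56$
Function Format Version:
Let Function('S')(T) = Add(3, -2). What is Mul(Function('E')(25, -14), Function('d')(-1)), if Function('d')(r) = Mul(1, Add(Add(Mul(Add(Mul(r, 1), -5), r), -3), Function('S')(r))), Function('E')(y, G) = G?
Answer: -56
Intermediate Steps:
Function('S')(T) = 1
Function('d')(r) = Add(-2, Mul(r, Add(-5, r))) (Function('d')(r) = Mul(1, Add(Add(Mul(Add(Mul(r, 1), -5), r), -3), 1)) = Mul(1, Add(Add(Mul(Add(r, -5), r), -3), 1)) = Mul(1, Add(Add(Mul(Add(-5, r), r), -3), 1)) = Mul(1, Add(Add(Mul(r, Add(-5, r)), -3), 1)) = Mul(1, Add(Add(-3, Mul(r, Add(-5, r))), 1)) = Mul(1, Add(-2, Mul(r, Add(-5, r)))) = Add(-2, Mul(r, Add(-5, r))))
Mul(Function('E')(25, -14), Function('d')(-1)) = Mul(-14, Add(-2, Pow(-1, 2), Mul(-5, -1))) = Mul(-14, Add(-2, 1, 5)) = Mul(-14, 4) = -56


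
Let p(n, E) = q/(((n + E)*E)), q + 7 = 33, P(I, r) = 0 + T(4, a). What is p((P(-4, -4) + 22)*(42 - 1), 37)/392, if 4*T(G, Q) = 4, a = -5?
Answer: 13/7106960 ≈ 1.8292e-6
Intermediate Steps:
T(G, Q) = 1 (T(G, Q) = (¼)*4 = 1)
P(I, r) = 1 (P(I, r) = 0 + 1 = 1)
q = 26 (q = -7 + 33 = 26)
p(n, E) = 26/(E*(E + n)) (p(n, E) = 26/(((n + E)*E)) = 26/(((E + n)*E)) = 26/((E*(E + n))) = 26*(1/(E*(E + n))) = 26/(E*(E + n)))
p((P(-4, -4) + 22)*(42 - 1), 37)/392 = (26/(37*(37 + (1 + 22)*(42 - 1))))/392 = (26*(1/37)/(37 + 23*41))*(1/392) = (26*(1/37)/(37 + 943))*(1/392) = (26*(1/37)/980)*(1/392) = (26*(1/37)*(1/980))*(1/392) = (13/18130)*(1/392) = 13/7106960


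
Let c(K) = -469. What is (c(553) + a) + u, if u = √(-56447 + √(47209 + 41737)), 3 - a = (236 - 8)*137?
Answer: -31702 + I*√(56447 - √88946) ≈ -31702.0 + 236.96*I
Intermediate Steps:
a = -31233 (a = 3 - (236 - 8)*137 = 3 - 228*137 = 3 - 1*31236 = 3 - 31236 = -31233)
u = √(-56447 + √88946) ≈ 236.96*I
(c(553) + a) + u = (-469 - 31233) + √(-56447 + √88946) = -31702 + √(-56447 + √88946)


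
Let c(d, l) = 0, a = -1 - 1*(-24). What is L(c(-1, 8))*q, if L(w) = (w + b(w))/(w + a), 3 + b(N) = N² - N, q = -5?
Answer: 15/23 ≈ 0.65217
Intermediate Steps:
a = 23 (a = -1 + 24 = 23)
b(N) = -3 + N² - N (b(N) = -3 + (N² - N) = -3 + N² - N)
L(w) = (-3 + w²)/(23 + w) (L(w) = (w + (-3 + w² - w))/(w + 23) = (-3 + w²)/(23 + w))
L(c(-1, 8))*q = ((-3 + 0²)/(23 + 0))*(-5) = ((-3 + 0)/23)*(-5) = ((1/23)*(-3))*(-5) = -3/23*(-5) = 15/23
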